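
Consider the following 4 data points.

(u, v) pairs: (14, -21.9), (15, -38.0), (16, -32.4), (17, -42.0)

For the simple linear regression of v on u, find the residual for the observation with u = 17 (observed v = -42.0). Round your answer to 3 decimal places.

-0.220

n = 4, Σx = 62, Σy = -134.3, Σxy = -2109, Σx² = 966
Sxx = Σx² − (Σx)²/n = 966 − 961 = 5
Sxy = Σxy − (Σx)(Σy)/n = -2109 − (-2081.65) = -27.35
b = Sxy/Sxx = -27.35/5 = -5.47
a = ȳ − b·x̄ = -33.575 − (-5.47)·15.5 = 51.21
ŷ(17) = 51.21 + (-5.47)·17 = -41.78
residual = y − ŷ = -42.0 − (-41.78) = -0.22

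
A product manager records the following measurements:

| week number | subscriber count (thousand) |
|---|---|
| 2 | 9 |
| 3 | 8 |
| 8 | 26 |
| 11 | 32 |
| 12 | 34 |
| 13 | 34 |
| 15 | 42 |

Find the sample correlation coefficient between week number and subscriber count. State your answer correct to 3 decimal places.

n = 7, Σx = 64, Σy = 185, Σxy = 2082, Σx² = 736, Σy² = 5921
Sxx = Σx² − (Σx)²/n = 736 − 585.142857 = 150.857143
Sxy = Σxy − (Σx)(Σy)/n = 2082 − 1691.428571 = 390.571429
Syy = Σy² − (Σy)²/n = 5921 − 4889.285714 = 1031.714286
r = Sxy/√(Sxx·Syy) = 390.571429/√(155641.469388) = 390.571429/394.514220 = 0.990006

0.990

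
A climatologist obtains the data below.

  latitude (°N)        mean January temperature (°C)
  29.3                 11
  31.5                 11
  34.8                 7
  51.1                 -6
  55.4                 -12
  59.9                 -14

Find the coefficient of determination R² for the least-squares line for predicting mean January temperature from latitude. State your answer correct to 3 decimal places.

0.993

n = 6, Σx = 262, Σy = -3, Σxy = -897.6, Σx² = 12330.16, Σy² = 667
Sxx = Σx² − (Σx)²/n = 12330.16 − 11440.666667 = 889.493333
Sxy = Σxy − (Σx)(Σy)/n = -897.6 − (-131) = -766.6
Syy = Σy² − (Σy)²/n = 667 − 1.5 = 665.5
R² = Sxy²/(Sxx·Syy) = (-766.6)²/(889.493333·665.5) = 0.992766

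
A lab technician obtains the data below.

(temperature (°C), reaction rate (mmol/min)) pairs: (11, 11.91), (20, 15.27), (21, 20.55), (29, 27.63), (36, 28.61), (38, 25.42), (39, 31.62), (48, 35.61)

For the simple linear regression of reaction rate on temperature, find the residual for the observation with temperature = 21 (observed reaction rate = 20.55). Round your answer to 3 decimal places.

1.799

n = 8, Σx = 242, Σy = 196.62, Σxy = 6607.61, Σx² = 8368
Sxx = Σx² − (Σx)²/n = 8368 − 7320.5 = 1047.5
Sxy = Σxy − (Σx)(Σy)/n = 6607.61 − 5947.755 = 659.855
b = Sxy/Sxx = 659.855/1047.5 = 0.629933
a = ȳ − b·x̄ = 24.5775 − 0.629933·30.25 = 5.522021
ŷ(21) = 5.522021 + 0.629933·21 = 18.750618
residual = y − ŷ = 20.55 − 18.750618 = 1.799382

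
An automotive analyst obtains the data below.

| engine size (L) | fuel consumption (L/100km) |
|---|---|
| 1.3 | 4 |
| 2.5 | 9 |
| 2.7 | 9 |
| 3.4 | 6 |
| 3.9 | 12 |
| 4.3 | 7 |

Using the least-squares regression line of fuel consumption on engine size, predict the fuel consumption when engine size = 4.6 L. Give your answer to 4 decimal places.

9.8545

n = 6, Σx = 18.1, Σy = 47, Σxy = 149.3, Σx² = 60.49
Sxx = Σx² − (Σx)²/n = 60.49 − 54.601667 = 5.888333
Sxy = Σxy − (Σx)(Σy)/n = 149.3 − 141.783333 = 7.516667
b = Sxy/Sxx = 7.516667/5.888333 = 1.276536
a = ȳ − b·x̄ = 7.833333 − 1.276536·3.016667 = 3.982451
ŷ(4.6) = a + b·4.6 = 3.982451 + 1.276536·4.6 = 9.854515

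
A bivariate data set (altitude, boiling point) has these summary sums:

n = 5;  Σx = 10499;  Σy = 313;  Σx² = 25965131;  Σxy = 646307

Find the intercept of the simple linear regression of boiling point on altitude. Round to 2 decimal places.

68.46

Sxx = Σx² − (Σx)²/n = 25965131 − 22045800.2 = 3919330.8
Sxy = Σxy − (Σx)(Σy)/n = 646307 − 657237.4 = -10930.4
b = Sxy/Sxx = -10930.4/3919330.8 = -0.002789
a = ȳ − b·x̄ = 62.6 − (-0.002789)·2099.8 = 68.456013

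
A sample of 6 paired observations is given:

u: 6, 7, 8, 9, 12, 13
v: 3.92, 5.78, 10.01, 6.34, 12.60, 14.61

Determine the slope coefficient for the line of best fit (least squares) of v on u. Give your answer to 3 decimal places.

1.391

n = 6, Σx = 55, Σy = 53.26, Σxy = 542.25, Σx² = 543
Sxx = Σx² − (Σx)²/n = 543 − 504.166667 = 38.833333
Sxy = Σxy − (Σx)(Σy)/n = 542.25 − 488.216667 = 54.033333
b = Sxy/Sxx = 54.033333/38.833333 = 1.391416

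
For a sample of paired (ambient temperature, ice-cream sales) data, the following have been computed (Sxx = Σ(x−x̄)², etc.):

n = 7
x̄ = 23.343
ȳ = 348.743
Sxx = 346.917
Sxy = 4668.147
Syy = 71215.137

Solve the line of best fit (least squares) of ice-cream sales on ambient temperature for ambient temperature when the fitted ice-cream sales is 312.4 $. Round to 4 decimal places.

20.6421

b = Sxy/Sxx = 4668.147/346.917 = 13.456092
a = ȳ − b·x̄ = 348.743 − 13.456092·23.343 = 34.637449
Set a + b·x = 312.4: x = (312.4 − 34.637449) / 13.456092 = 20.642141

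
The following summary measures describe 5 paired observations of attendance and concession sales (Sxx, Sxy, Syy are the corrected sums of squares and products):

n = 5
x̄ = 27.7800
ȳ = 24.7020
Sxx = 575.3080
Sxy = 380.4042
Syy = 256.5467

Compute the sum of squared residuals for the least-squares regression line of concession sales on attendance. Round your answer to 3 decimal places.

5.016

b = Sxy/Sxx = 380.4042/575.308 = 0.661218
SSE = Syy − b·Sxy = 256.5467 − 0.661218·380.4042 = 5.016467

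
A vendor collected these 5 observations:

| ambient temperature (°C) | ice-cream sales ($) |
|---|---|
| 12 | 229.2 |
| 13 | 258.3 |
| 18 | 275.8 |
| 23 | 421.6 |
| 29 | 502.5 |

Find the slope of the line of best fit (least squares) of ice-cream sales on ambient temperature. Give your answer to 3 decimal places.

n = 5, Σx = 95, Σy = 1687.4, Σxy = 35342, Σx² = 2007
Sxx = Σx² − (Σx)²/n = 2007 − 1805 = 202
Sxy = Σxy − (Σx)(Σy)/n = 35342 − 32060.6 = 3281.4
b = Sxy/Sxx = 3281.4/202 = 16.244554

16.245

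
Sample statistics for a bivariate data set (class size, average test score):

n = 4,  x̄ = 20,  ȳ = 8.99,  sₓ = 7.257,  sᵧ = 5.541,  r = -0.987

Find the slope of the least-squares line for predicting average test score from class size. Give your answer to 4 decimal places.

-0.7536

b = r · sᵧ/sₓ = -0.987 · 5.541/7.257 = -0.753613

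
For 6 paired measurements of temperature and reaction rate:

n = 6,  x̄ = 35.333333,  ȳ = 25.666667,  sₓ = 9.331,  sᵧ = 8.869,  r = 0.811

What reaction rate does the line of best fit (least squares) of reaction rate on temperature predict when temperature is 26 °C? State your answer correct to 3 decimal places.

b = r · sᵧ/sₓ = 0.811 · 8.869/9.331 = 0.770845
a = ȳ − b·x̄ = 25.666667 − 0.770845·35.333333 = -1.569872
ŷ(26) = a + b·26 = -1.569872 + 0.770845·26 = 18.472110

18.472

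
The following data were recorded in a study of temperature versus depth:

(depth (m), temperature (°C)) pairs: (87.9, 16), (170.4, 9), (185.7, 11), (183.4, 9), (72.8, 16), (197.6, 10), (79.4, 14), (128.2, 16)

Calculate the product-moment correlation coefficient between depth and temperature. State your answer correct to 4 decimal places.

-0.8666

n = 8, Σx = 1105.4, Σy = 101, Σxy = 12936.9, Σx² = 171967.82, Σy² = 1347
Sxx = Σx² − (Σx)²/n = 171967.82 − 152738.645 = 19229.175
Sxy = Σxy − (Σx)(Σy)/n = 12936.9 − 13955.675 = -1018.775
Syy = Σy² − (Σy)²/n = 1347 − 1275.125 = 71.875
r = Sxy/√(Sxx·Syy) = -1018.775/√(1382096.953125) = -1018.775/1175.626196 = -0.866581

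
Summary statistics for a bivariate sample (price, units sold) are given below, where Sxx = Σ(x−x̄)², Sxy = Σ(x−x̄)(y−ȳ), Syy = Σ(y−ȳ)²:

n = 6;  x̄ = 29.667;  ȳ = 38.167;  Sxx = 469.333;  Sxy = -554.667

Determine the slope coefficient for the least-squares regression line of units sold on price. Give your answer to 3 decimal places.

b = Sxy/Sxx = -554.667/469.333 = -1.181820

-1.182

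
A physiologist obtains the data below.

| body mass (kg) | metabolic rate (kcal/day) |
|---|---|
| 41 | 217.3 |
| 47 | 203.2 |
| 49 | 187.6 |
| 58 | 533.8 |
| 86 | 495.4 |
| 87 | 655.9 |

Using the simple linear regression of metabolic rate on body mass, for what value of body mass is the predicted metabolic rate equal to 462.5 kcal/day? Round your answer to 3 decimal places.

70.667

n = 6, Σx = 368, Σy = 2293.2, Σxy = 158280.2, Σx² = 24620
Sxx = Σx² − (Σx)²/n = 24620 − 22570.666667 = 2049.333333
Sxy = Σxy − (Σx)(Σy)/n = 158280.2 − 140649.6 = 17630.6
b = Sxy/Sxx = 17630.6/2049.333333 = 8.603090
a = ȳ − b·x̄ = 382.2 − 8.603090·61.333333 = -145.456213
Set a + b·x = 462.5: x = (462.5 − (-145.456213)) / 8.603090 = 70.667188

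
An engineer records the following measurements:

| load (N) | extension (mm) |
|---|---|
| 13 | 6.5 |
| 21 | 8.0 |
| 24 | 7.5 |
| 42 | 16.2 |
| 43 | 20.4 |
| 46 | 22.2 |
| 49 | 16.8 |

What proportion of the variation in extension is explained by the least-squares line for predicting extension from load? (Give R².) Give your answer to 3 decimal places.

0.852

n = 7, Σx = 238, Σy = 97.6, Σxy = 3834.5, Σx² = 9316, Σy² = 1616.18
Sxx = Σx² − (Σx)²/n = 9316 − 8092 = 1224
Sxy = Σxy − (Σx)(Σy)/n = 3834.5 − 3318.4 = 516.1
Syy = Σy² − (Σy)²/n = 1616.18 − 1360.822857 = 255.357143
R² = Sxy²/(Sxx·Syy) = (516.1)²/(1224·255.357143) = 0.852194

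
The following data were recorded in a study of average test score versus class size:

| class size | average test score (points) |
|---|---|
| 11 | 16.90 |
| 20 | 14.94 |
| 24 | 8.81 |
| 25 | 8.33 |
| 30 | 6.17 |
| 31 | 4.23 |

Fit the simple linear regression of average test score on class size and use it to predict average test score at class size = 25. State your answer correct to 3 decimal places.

n = 6, Σx = 141, Σy = 59.38, Σxy = 1220.62, Σx² = 3583
Sxx = Σx² − (Σx)²/n = 3583 − 3313.5 = 269.5
Sxy = Σxy − (Σx)(Σy)/n = 1220.62 − 1395.43 = -174.81
b = Sxy/Sxx = -174.81/269.5 = -0.648646
a = ȳ − b·x̄ = 9.896667 − (-0.648646)·23.5 = 25.139839
ŷ(25) = a + b·25 = 25.139839 + (-0.648646)·25 = 8.923698

8.924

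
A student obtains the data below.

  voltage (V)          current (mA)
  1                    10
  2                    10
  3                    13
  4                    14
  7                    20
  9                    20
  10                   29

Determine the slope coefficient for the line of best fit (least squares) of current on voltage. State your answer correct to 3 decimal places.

1.849

n = 7, Σx = 36, Σy = 116, Σxy = 735, Σx² = 260
Sxx = Σx² − (Σx)²/n = 260 − 185.142857 = 74.857143
Sxy = Σxy − (Σx)(Σy)/n = 735 − 596.571429 = 138.428571
b = Sxy/Sxx = 138.428571/74.857143 = 1.849237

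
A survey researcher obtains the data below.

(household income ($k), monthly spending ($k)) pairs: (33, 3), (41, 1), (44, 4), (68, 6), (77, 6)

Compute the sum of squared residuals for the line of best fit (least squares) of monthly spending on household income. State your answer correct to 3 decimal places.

5.401

n = 5, Σx = 263, Σy = 20, Σxy = 1186, Σx² = 15259, Σy² = 98
Sxx = Σx² − (Σx)²/n = 15259 − 13833.8 = 1425.2
Sxy = Σxy − (Σx)(Σy)/n = 1186 − 1052 = 134
Syy = Σy² − (Σy)²/n = 98 − 80 = 18
b = Sxy/Sxx = 134/1425.2 = 0.094022
SSE = Syy − b·Sxy = 18 − 0.094022·134 = 5.401067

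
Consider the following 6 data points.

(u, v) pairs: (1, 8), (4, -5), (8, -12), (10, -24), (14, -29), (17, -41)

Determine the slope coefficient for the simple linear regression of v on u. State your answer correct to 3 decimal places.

n = 6, Σx = 54, Σy = -103, Σxy = -1451, Σx² = 666
Sxx = Σx² − (Σx)²/n = 666 − 486 = 180
Sxy = Σxy − (Σx)(Σy)/n = -1451 − (-927) = -524
b = Sxy/Sxx = -524/180 = -2.911111

-2.911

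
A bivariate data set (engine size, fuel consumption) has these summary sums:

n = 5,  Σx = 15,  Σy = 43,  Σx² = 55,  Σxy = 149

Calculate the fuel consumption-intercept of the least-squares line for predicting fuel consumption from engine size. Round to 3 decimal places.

Sxx = Σx² − (Σx)²/n = 55 − 45 = 10
Sxy = Σxy − (Σx)(Σy)/n = 149 − 129 = 20
b = Sxy/Sxx = 20/10 = 2
a = ȳ − b·x̄ = 8.6 − 2·3 = 2.6

2.600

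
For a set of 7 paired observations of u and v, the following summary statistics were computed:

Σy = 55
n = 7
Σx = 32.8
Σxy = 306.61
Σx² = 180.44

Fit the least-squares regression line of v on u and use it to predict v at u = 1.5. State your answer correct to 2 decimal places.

2.03

Sxx = Σx² − (Σx)²/n = 180.44 − 153.691429 = 26.748571
Sxy = Σxy − (Σx)(Σy)/n = 306.61 − 257.714286 = 48.895714
b = Sxy/Sxx = 48.895714/26.748571 = 1.827975
a = ȳ − b·x̄ = 7.857143 − 1.827975·4.685714 = -0.708225
ŷ(1.5) = a + b·1.5 = -0.708225 + 1.827975·1.5 = 2.033737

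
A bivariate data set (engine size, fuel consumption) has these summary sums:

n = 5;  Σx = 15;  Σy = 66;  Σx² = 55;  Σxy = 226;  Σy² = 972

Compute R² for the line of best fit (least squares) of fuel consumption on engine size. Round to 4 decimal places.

0.7778

Sxx = Σx² − (Σx)²/n = 55 − 45 = 10
Sxy = Σxy − (Σx)(Σy)/n = 226 − 198 = 28
Syy = Σy² − (Σy)²/n = 972 − 871.2 = 100.8
R² = Sxy²/(Sxx·Syy) = (28)²/(10·100.8) = 0.777778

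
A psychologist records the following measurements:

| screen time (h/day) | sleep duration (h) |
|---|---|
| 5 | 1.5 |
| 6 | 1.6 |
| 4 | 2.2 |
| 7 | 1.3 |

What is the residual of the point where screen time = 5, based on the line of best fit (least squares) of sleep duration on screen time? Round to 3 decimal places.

n = 4, Σx = 22, Σy = 6.6, Σxy = 35, Σx² = 126
Sxx = Σx² − (Σx)²/n = 126 − 121 = 5
Sxy = Σxy − (Σx)(Σy)/n = 35 − 36.3 = -1.3
b = Sxy/Sxx = -1.3/5 = -0.26
a = ȳ − b·x̄ = 1.65 − (-0.26)·5.5 = 3.08
ŷ(5) = 3.08 + (-0.26)·5 = 1.78
residual = y − ŷ = 1.5 − 1.78 = -0.28

-0.280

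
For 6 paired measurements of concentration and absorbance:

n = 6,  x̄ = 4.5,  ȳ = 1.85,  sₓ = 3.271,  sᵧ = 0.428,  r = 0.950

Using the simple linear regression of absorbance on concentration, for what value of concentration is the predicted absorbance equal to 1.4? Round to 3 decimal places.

0.880

b = r · sᵧ/sₓ = 0.95 · 0.428/3.271 = 0.124304
a = ȳ − b·x̄ = 1.85 − 0.124304·4.5 = 1.290630
Set a + b·x = 1.4: x = (1.4 − 1.290630) / 0.124304 = 0.879857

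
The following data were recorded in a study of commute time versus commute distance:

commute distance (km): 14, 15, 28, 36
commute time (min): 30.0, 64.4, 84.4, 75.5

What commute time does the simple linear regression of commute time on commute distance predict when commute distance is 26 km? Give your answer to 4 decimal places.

n = 4, Σx = 93, Σy = 254.3, Σxy = 6467.2, Σx² = 2501
Sxx = Σx² − (Σx)²/n = 2501 − 2162.25 = 338.75
Sxy = Σxy − (Σx)(Σy)/n = 6467.2 − 5912.475 = 554.725
b = Sxy/Sxx = 554.725/338.75 = 1.637565
a = ȳ − b·x̄ = 63.575 − 1.637565·23.25 = 25.501624
ŷ(26) = a + b·26 = 25.501624 + 1.637565·26 = 68.078303

68.0783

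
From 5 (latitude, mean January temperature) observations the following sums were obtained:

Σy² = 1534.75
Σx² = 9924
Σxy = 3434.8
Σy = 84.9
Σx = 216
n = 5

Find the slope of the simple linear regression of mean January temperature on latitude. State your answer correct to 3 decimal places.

Sxx = Σx² − (Σx)²/n = 9924 − 9331.2 = 592.8
Sxy = Σxy − (Σx)(Σy)/n = 3434.8 − 3667.68 = -232.88
b = Sxy/Sxx = -232.88/592.8 = -0.392848

-0.393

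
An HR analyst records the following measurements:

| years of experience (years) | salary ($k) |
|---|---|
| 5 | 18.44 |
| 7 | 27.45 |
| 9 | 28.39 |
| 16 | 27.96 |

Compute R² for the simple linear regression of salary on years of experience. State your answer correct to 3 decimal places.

0.368

n = 4, Σx = 37, Σy = 102.24, Σxy = 987.22, Σx² = 411, Σy² = 2681.2898
Sxx = Σx² − (Σx)²/n = 411 − 342.25 = 68.75
Sxy = Σxy − (Σx)(Σy)/n = 987.22 − 945.72 = 41.5
Syy = Σy² − (Σy)²/n = 2681.2898 − 2613.2544 = 68.0354
R² = Sxy²/(Sxx·Syy) = (41.5)²/(68.75·68.0354) = 0.368204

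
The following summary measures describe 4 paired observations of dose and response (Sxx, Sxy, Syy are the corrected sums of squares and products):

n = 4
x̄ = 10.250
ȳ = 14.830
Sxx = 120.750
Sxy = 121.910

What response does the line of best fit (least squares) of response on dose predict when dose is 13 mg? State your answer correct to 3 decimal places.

b = Sxy/Sxx = 121.91/120.75 = 1.009607
a = ȳ − b·x̄ = 14.83 − 1.009607·10.25 = 4.481532
ŷ(13) = a + b·13 = 4.481532 + 1.009607·13 = 17.606418

17.606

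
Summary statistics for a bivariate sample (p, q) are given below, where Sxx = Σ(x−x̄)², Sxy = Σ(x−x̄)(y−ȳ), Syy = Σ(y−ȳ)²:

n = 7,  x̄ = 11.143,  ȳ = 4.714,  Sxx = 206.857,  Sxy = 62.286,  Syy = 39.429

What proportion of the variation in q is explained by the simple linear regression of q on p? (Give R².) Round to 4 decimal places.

0.4757

R² = Sxy²/(Sxx·Syy) = (62.286)²/(206.857·39.429) = 0.475658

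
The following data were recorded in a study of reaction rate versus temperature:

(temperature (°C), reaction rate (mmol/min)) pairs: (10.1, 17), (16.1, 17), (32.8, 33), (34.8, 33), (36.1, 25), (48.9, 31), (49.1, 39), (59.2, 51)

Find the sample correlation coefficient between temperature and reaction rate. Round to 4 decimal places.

0.9053

n = 8, Σx = 287.1, Σy = 246, Σxy = 10028.7, Σx² = 12257.97, Σy² = 8464
Sxx = Σx² − (Σx)²/n = 12257.97 − 10303.30125 = 1954.66875
Sxy = Σxy − (Σx)(Σy)/n = 10028.7 − 8828.325 = 1200.375
Syy = Σy² − (Σy)²/n = 8464 − 7564.5 = 899.5
r = Sxy/√(Sxx·Syy) = 1200.375/√(1758224.540625) = 1200.375/1325.980596 = 0.905273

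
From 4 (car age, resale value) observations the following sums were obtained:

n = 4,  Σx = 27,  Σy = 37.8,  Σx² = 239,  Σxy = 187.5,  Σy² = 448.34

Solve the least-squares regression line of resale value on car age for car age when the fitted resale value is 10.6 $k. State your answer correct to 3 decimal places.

Sxx = Σx² − (Σx)²/n = 239 − 182.25 = 56.75
Sxy = Σxy − (Σx)(Σy)/n = 187.5 − 255.15 = -67.65
b = Sxy/Sxx = -67.65/56.75 = -1.192070
a = ȳ − b·x̄ = 9.45 − (-1.192070)·6.75 = 17.496476
Set a + b·x = 10.6: x = (10.6 − 17.496476) / (-1.192070) = 5.785292

5.785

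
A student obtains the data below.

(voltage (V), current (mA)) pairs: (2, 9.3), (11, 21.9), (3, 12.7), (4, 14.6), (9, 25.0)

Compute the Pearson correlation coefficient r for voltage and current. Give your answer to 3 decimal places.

0.933

n = 5, Σx = 29, Σy = 83.5, Σxy = 581, Σx² = 231, Σy² = 1565.55
Sxx = Σx² − (Σx)²/n = 231 − 168.2 = 62.8
Sxy = Σxy − (Σx)(Σy)/n = 581 − 484.3 = 96.7
Syy = Σy² − (Σy)²/n = 1565.55 − 1394.45 = 171.1
r = Sxy/√(Sxx·Syy) = 96.7/√(10745.08) = 96.7/103.658478 = 0.932871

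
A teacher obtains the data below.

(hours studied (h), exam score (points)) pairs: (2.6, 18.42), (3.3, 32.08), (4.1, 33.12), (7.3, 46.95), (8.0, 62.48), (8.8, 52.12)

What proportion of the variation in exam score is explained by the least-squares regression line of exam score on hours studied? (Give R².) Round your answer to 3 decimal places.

n = 6, Σx = 34.1, Σy = 245.17, Σxy = 1590.779, Σx² = 229.19, Σy² = 11289.9045
Sxx = Σx² − (Σx)²/n = 229.19 − 193.801667 = 35.388333
Sxy = Σxy − (Σx)(Σy)/n = 1590.779 − 1393.382833 = 197.396167
Syy = Σy² − (Σy)²/n = 11289.9045 − 10018.054817 = 1271.849683
R² = Sxy²/(Sxx·Syy) = (197.396167)²/(35.388333·1271.849683) = 0.865728

0.866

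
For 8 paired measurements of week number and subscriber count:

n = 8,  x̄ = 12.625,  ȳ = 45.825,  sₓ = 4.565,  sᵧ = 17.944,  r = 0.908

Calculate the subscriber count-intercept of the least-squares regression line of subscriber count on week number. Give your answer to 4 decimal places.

b = r · sᵧ/sₓ = 0.908 · 17.944/4.565 = 3.569146
a = ȳ − b·x̄ = 45.825 − 3.569146·12.625 = 0.764530

0.7645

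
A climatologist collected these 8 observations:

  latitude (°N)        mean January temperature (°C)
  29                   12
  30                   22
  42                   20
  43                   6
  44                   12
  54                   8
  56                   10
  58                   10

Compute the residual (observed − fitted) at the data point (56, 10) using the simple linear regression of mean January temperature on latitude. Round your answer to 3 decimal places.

n = 8, Σx = 356, Σy = 100, Σxy = 4206, Σx² = 16706
Sxx = Σx² − (Σx)²/n = 16706 − 15842 = 864
Sxy = Σxy − (Σx)(Σy)/n = 4206 − 4450 = -244
b = Sxy/Sxx = -244/864 = -0.282407
a = ȳ − b·x̄ = 12.5 − (-0.282407)·44.5 = 25.067130
ŷ(56) = 25.067130 + (-0.282407)·56 = 9.252315
residual = y − ŷ = 10 − 9.252315 = 0.747685

0.748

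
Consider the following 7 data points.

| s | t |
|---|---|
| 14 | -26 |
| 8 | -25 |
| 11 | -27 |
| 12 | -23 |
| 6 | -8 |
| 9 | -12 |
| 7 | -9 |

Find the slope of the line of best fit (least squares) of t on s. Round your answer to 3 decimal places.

-2.247

n = 7, Σx = 67, Σy = -130, Σxy = -1356, Σx² = 691
Sxx = Σx² − (Σx)²/n = 691 − 641.285714 = 49.714286
Sxy = Σxy − (Σx)(Σy)/n = -1356 − (-1244.285714) = -111.714286
b = Sxy/Sxx = -111.714286/49.714286 = -2.247126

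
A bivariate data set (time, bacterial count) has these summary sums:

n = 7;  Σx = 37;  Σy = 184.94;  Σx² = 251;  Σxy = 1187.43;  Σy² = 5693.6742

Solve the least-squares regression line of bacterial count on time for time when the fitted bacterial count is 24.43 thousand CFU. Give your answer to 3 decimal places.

4.760

Sxx = Σx² − (Σx)²/n = 251 − 195.571429 = 55.428571
Sxy = Σxy − (Σx)(Σy)/n = 1187.43 − 977.54 = 209.89
b = Sxy/Sxx = 209.89/55.428571 = 3.786675
a = ȳ − b·x̄ = 26.42 − 3.786675·5.285714 = 6.404716
Set a + b·x = 24.43: x = (24.43 − 6.404716) / 3.786675 = 4.760187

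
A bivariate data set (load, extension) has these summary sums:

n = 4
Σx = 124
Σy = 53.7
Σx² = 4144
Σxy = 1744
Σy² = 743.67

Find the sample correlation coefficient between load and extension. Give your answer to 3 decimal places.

Sxx = Σx² − (Σx)²/n = 4144 − 3844 = 300
Sxy = Σxy − (Σx)(Σy)/n = 1744 − 1664.7 = 79.3
Syy = Σy² − (Σy)²/n = 743.67 − 720.9225 = 22.7475
r = Sxy/√(Sxx·Syy) = 79.3/√(6824.25) = 79.3/82.609019 = 0.959944

0.960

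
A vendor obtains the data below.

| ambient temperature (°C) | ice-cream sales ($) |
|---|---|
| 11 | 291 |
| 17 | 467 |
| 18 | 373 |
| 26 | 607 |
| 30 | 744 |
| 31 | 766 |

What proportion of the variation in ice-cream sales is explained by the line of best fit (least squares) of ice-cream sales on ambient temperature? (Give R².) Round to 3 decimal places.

0.956

n = 6, Σx = 133, Σy = 3248, Σxy = 79702, Σx² = 3271, Σy² = 1950640
Sxx = Σx² − (Σx)²/n = 3271 − 2948.166667 = 322.833333
Sxy = Σxy − (Σx)(Σy)/n = 79702 − 71997.333333 = 7704.666667
Syy = Σy² − (Σy)²/n = 1950640 − 1758250.666667 = 192389.333333
R² = Sxy²/(Sxx·Syy) = (7704.666667)²/(322.833333·192389.333333) = 0.955759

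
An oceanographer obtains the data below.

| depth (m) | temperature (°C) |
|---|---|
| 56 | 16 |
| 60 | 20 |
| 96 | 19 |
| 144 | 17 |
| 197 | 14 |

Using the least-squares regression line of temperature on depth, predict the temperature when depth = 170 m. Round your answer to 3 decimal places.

15.602

n = 5, Σx = 553, Σy = 86, Σxy = 9126, Σx² = 75497
Sxx = Σx² − (Σx)²/n = 75497 − 61161.8 = 14335.2
Sxy = Σxy − (Σx)(Σy)/n = 9126 − 9511.6 = -385.6
b = Sxy/Sxx = -385.6/14335.2 = -0.026899
a = ȳ − b·x̄ = 17.2 − (-0.026899)·110.6 = 20.175010
ŷ(170) = a + b·170 = 20.175010 + (-0.026899)·170 = 15.602210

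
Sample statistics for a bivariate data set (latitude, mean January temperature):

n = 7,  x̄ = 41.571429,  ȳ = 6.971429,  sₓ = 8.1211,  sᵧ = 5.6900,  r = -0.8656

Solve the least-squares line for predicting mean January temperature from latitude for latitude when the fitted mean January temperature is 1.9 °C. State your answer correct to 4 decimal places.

49.9335

b = r · sᵧ/sₓ = -0.8656 · 5.69/8.1211 = -0.606477
a = ȳ − b·x̄ = 6.971429 − (-0.606477)·41.571429 = 32.183563
Set a + b·x = 1.9: x = (1.9 − 32.183563) / (-0.606477) = 49.933535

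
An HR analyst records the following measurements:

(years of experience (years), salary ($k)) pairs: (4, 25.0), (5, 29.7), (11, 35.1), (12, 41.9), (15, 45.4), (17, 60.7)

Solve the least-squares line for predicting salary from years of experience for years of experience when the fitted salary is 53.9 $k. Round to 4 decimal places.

16.9111

n = 6, Σx = 64, Σy = 237.8, Σxy = 2850.3, Σx² = 820
Sxx = Σx² − (Σx)²/n = 820 − 682.666667 = 137.333333
Sxy = Σxy − (Σx)(Σy)/n = 2850.3 − 2536.533333 = 313.766667
b = Sxy/Sxx = 313.766667/137.333333 = 2.284709
a = ȳ − b·x̄ = 39.633333 − 2.284709·10.666667 = 15.263107
Set a + b·x = 53.9: x = (53.9 − 15.263107) / 2.284709 = 16.911080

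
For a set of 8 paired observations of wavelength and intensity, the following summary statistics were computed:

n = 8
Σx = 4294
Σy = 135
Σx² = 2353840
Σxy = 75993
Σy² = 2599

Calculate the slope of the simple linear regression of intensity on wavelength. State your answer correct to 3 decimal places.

0.072

Sxx = Σx² − (Σx)²/n = 2353840 − 2304804.5 = 49035.5
Sxy = Σxy − (Σx)(Σy)/n = 75993 − 72461.25 = 3531.75
b = Sxy/Sxx = 3531.75/49035.5 = 0.072024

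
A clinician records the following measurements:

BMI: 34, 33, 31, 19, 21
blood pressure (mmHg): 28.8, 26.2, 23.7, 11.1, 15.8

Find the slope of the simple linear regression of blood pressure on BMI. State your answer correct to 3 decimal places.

1.037

n = 5, Σx = 138, Σy = 105.6, Σxy = 3121.2, Σx² = 4008
Sxx = Σx² − (Σx)²/n = 4008 − 3808.8 = 199.2
Sxy = Σxy − (Σx)(Σy)/n = 3121.2 − 2914.56 = 206.64
b = Sxy/Sxx = 206.64/199.2 = 1.037349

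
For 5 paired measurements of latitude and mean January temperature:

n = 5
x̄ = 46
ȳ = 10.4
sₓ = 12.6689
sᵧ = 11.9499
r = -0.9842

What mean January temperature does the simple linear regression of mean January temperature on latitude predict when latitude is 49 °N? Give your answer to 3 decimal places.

7.615

b = r · sᵧ/sₓ = -0.9842 · 11.9499/12.6689 = -0.928344
a = ȳ − b·x̄ = 10.4 − (-0.928344)·46 = 53.103803
ŷ(49) = a + b·49 = 53.103803 + (-0.928344)·49 = 7.614969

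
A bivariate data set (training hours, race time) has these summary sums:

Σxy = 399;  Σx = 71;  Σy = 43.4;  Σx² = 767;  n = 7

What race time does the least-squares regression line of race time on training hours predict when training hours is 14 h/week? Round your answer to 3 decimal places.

2.809

Sxx = Σx² − (Σx)²/n = 767 − 720.142857 = 46.857143
Sxy = Σxy − (Σx)(Σy)/n = 399 − 440.2 = -41.2
b = Sxy/Sxx = -41.2/46.857143 = -0.879268
a = ȳ − b·x̄ = 6.2 − (-0.879268)·10.142857 = 15.118293
ŷ(14) = a + b·14 = 15.118293 + (-0.879268)·14 = 2.808537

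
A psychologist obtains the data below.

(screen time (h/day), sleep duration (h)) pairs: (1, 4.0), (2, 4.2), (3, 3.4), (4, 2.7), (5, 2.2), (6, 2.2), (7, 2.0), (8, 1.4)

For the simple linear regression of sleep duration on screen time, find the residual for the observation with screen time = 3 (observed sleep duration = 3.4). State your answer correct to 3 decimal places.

n = 8, Σx = 36, Σy = 22.1, Σxy = 82.8, Σx² = 204
Sxx = Σx² − (Σx)²/n = 204 − 162 = 42
Sxy = Σxy − (Σx)(Σy)/n = 82.8 − 99.45 = -16.65
b = Sxy/Sxx = -16.65/42 = -0.396429
a = ȳ − b·x̄ = 2.7625 − (-0.396429)·4.5 = 4.546429
ŷ(3) = 4.546429 + (-0.396429)·3 = 3.357143
residual = y − ŷ = 3.4 − 3.357143 = 0.042857

0.043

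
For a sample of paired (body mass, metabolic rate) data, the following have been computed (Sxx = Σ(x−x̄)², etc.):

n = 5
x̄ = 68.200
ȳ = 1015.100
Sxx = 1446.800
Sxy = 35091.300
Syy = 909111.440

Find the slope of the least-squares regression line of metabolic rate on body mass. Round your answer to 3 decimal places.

24.254

b = Sxy/Sxx = 35091.3/1446.8 = 24.254424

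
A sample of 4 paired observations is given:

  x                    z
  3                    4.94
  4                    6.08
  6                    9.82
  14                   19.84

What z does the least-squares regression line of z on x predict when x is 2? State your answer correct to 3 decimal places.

n = 4, Σx = 27, Σy = 40.68, Σxy = 375.82, Σx² = 257
Sxx = Σx² − (Σx)²/n = 257 − 182.25 = 74.75
Sxy = Σxy − (Σx)(Σy)/n = 375.82 − 274.59 = 101.23
b = Sxy/Sxx = 101.23/74.75 = 1.354247
a = ȳ − b·x̄ = 10.17 − 1.354247·6.75 = 1.028829
ŷ(2) = a + b·2 = 1.028829 + 1.354247·2 = 3.737324

3.737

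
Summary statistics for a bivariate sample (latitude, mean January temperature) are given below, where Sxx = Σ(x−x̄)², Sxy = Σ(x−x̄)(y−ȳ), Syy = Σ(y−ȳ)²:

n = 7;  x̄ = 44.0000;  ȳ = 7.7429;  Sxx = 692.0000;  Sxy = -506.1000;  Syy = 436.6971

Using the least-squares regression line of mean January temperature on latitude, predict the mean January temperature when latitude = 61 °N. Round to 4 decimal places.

-4.6902

b = Sxy/Sxx = -506.1/692 = -0.731358
a = ȳ − b·x̄ = 7.7429 − (-0.731358)·44 = 39.922669
ŷ(61) = a + b·61 = 39.922669 + (-0.731358)·61 = -4.690192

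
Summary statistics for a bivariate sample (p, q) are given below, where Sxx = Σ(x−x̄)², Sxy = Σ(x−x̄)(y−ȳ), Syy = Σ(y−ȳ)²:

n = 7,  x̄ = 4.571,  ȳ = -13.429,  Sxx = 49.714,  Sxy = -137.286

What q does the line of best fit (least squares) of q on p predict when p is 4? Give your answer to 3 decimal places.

-11.852

b = Sxy/Sxx = -137.286/49.714 = -2.761516
a = ȳ − b·x̄ = -13.429 − (-2.761516)·4.571 = -0.806111
ŷ(4) = a + b·4 = -0.806111 + (-2.761516)·4 = -11.852174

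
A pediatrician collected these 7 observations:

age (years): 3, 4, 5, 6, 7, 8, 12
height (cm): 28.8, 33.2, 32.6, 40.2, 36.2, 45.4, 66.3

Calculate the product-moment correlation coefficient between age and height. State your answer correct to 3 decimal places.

0.961

n = 7, Σx = 45, Σy = 282.7, Σxy = 2035.6, Σx² = 343, Σy² = 12377.77
Sxx = Σx² − (Σx)²/n = 343 − 289.285714 = 53.714286
Sxy = Σxy − (Σx)(Σy)/n = 2035.6 − 1817.357143 = 218.242857
Syy = Σy² − (Σy)²/n = 12377.77 − 11417.041429 = 960.728571
r = Sxy/√(Sxx·Syy) = 218.242857/√(51604.848980) = 218.242857/227.167007 = 0.960715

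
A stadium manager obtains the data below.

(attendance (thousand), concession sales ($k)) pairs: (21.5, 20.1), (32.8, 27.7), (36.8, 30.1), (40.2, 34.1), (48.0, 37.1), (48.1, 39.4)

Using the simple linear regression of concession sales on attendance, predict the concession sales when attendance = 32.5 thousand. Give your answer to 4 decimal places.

27.6820

n = 6, Σx = 227.4, Σy = 188.5, Σxy = 7495.15, Σx² = 9125.98
Sxx = Σx² − (Σx)²/n = 9125.98 − 8618.46 = 507.52
Sxy = Σxy − (Σx)(Σy)/n = 7495.15 − 7144.15 = 351
b = Sxy/Sxx = 351/507.52 = 0.691598
a = ȳ − b·x̄ = 31.416667 − 0.691598·37.9 = 5.205089
ŷ(32.5) = a + b·32.5 = 5.205089 + 0.691598·32.5 = 27.682036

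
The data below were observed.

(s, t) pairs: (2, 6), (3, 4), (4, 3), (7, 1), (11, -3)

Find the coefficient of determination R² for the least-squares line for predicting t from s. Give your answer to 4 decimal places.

0.9802

n = 5, Σx = 27, Σy = 11, Σxy = 10, Σx² = 199, Σy² = 71
Sxx = Σx² − (Σx)²/n = 199 − 145.8 = 53.2
Sxy = Σxy − (Σx)(Σy)/n = 10 − 59.4 = -49.4
Syy = Σy² − (Σy)²/n = 71 − 24.2 = 46.8
R² = Sxy²/(Sxx·Syy) = (-49.4)²/(53.2·46.8) = 0.980159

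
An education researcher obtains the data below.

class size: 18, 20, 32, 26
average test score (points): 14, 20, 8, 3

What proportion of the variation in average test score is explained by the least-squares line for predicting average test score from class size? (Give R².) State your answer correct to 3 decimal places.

n = 4, Σx = 96, Σy = 45, Σxy = 986, Σx² = 2424, Σy² = 669
Sxx = Σx² − (Σx)²/n = 2424 − 2304 = 120
Sxy = Σxy − (Σx)(Σy)/n = 986 − 1080 = -94
Syy = Σy² − (Σy)²/n = 669 − 506.25 = 162.75
R² = Sxy²/(Sxx·Syy) = (-94)²/(120·162.75) = 0.452432

0.452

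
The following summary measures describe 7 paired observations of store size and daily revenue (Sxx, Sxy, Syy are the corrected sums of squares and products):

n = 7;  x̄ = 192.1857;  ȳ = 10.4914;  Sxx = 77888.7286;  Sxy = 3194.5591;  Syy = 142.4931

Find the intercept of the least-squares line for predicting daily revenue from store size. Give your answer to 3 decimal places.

b = Sxy/Sxx = 3194.5591/77888.7286 = 0.041014
a = ȳ − b·x̄ = 10.4914 − 0.041014·192.1857 = 2.609020

2.609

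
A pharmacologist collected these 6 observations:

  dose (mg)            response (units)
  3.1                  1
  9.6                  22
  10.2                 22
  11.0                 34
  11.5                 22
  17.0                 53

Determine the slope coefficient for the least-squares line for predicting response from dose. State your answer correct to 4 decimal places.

n = 6, Σx = 62.4, Σy = 154, Σxy = 1966.7, Σx² = 748.06
Sxx = Σx² − (Σx)²/n = 748.06 − 648.96 = 99.1
Sxy = Σxy − (Σx)(Σy)/n = 1966.7 − 1601.6 = 365.1
b = Sxy/Sxx = 365.1/99.1 = 3.684157

3.6842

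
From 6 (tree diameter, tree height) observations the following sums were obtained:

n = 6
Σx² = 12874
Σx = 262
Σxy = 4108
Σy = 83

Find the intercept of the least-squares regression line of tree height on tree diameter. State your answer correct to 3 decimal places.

-0.902

Sxx = Σx² − (Σx)²/n = 12874 − 11440.666667 = 1433.333333
Sxy = Σxy − (Σx)(Σy)/n = 4108 − 3624.333333 = 483.666667
b = Sxy/Sxx = 483.666667/1433.333333 = 0.337442
a = ȳ − b·x̄ = 13.833333 − 0.337442·43.666667 = -0.901628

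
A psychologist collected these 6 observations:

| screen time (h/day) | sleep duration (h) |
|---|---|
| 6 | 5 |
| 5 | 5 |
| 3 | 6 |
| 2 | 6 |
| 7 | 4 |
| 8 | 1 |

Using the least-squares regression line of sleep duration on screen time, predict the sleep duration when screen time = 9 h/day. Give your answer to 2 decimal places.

n = 6, Σx = 31, Σy = 27, Σxy = 121, Σx² = 187
Sxx = Σx² − (Σx)²/n = 187 − 160.166667 = 26.833333
Sxy = Σxy − (Σx)(Σy)/n = 121 − 139.5 = -18.5
b = Sxy/Sxx = -18.5/26.833333 = -0.689441
a = ȳ − b·x̄ = 4.5 − (-0.689441)·5.166667 = 8.062112
ŷ(9) = a + b·9 = 8.062112 + (-0.689441)·9 = 1.857143

1.86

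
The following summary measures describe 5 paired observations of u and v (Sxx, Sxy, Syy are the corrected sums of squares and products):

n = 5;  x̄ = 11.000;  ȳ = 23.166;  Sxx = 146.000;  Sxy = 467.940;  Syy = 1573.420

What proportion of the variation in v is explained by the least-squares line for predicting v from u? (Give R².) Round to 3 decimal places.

R² = Sxy²/(Sxx·Syy) = (467.94)²/(146·1573.42) = 0.953197

0.953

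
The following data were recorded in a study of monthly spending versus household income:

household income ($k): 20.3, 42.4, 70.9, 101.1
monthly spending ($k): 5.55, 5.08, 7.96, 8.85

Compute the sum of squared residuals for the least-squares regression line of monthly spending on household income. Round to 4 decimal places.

n = 4, Σx = 234.7, Σy = 27.44, Σxy = 1787.156, Σx² = 17457.87, Σy² = 198.293
Sxx = Σx² − (Σx)²/n = 17457.87 − 13771.0225 = 3686.8475
Sxy = Σxy − (Σx)(Σy)/n = 1787.156 − 1610.042 = 177.114
Syy = Σy² − (Σy)²/n = 198.293 − 188.2384 = 10.0546
b = Sxy/Sxx = 177.114/3686.8475 = 0.048039
SSE = Syy − b·Sxy = 10.0546 − 0.048039·177.114 = 1.546147

1.5461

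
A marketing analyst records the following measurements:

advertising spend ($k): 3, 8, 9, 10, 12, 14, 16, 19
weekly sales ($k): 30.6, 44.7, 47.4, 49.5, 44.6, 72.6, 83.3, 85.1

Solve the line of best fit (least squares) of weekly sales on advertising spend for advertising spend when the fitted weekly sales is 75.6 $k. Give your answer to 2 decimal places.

n = 8, Σx = 91, Σy = 457.8, Σxy = 5872.3, Σx² = 1211
Sxx = Σx² − (Σx)²/n = 1211 − 1035.125 = 175.875
Sxy = Σxy − (Σx)(Σy)/n = 5872.3 − 5207.475 = 664.825
b = Sxy/Sxx = 664.825/175.875 = 3.780100
a = ȳ − b·x̄ = 57.225 − 3.780100·11.375 = 14.226368
Set a + b·x = 75.6: x = (75.6 − 14.226368) / 3.780100 = 16.235983

16.24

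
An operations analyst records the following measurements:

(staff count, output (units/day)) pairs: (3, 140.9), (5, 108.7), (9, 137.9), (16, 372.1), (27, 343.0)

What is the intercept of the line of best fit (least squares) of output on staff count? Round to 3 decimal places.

n = 5, Σx = 60, Σy = 1102.6, Σxy = 17421.9, Σx² = 1100
Sxx = Σx² − (Σx)²/n = 1100 − 720 = 380
Sxy = Σxy − (Σx)(Σy)/n = 17421.9 − 13231.2 = 4190.7
b = Sxy/Sxx = 4190.7/380 = 11.028158
a = ȳ − b·x̄ = 220.52 − 11.028158·12 = 88.182105

88.182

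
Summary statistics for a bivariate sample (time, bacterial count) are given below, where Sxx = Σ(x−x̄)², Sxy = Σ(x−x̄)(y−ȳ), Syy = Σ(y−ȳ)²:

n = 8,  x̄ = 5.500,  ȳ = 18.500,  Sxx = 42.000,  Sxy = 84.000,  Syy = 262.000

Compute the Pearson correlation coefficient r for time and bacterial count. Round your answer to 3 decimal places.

0.801

r = Sxy/√(Sxx·Syy) = 84/√(11004) = 84/104.899952 = 0.800763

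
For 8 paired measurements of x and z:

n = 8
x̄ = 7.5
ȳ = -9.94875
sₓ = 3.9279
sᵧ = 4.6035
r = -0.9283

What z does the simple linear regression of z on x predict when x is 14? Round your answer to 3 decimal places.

b = r · sᵧ/sₓ = -0.9283 · 4.6035/3.9279 = -1.087968
a = ȳ − b·x̄ = -9.94875 − (-1.087968)·7.5 = -1.788991
ŷ(14) = a + b·14 = -1.788991 + (-1.087968)·14 = -17.020541

-17.021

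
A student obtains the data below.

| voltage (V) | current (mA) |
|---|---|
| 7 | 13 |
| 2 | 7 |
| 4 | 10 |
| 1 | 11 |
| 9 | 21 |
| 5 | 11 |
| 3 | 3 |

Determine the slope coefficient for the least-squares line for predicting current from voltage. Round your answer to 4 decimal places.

n = 7, Σx = 31, Σy = 76, Σxy = 409, Σx² = 185
Sxx = Σx² − (Σx)²/n = 185 − 137.285714 = 47.714286
Sxy = Σxy − (Σx)(Σy)/n = 409 − 336.571429 = 72.428571
b = Sxy/Sxx = 72.428571/47.714286 = 1.517964

1.5180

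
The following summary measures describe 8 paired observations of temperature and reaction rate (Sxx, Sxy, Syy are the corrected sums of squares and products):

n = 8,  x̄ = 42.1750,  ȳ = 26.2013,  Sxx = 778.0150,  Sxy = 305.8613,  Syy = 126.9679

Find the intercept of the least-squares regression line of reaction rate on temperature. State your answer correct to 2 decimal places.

9.62

b = Sxy/Sxx = 305.8613/778.015 = 0.393130
a = ȳ − b·x̄ = 26.2013 − 0.393130·42.175 = 9.621028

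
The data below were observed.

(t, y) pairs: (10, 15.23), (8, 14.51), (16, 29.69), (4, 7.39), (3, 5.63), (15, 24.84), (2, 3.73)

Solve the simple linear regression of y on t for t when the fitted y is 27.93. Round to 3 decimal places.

16.129

n = 7, Σx = 58, Σy = 101.02, Σxy = 1169.93, Σx² = 674
Sxx = Σx² − (Σx)²/n = 674 − 480.571429 = 193.428571
Sxy = Σxy − (Σx)(Σy)/n = 1169.93 − 837.022857 = 332.907143
b = Sxy/Sxx = 332.907143/193.428571 = 1.721086
a = ȳ − b·x̄ = 14.431429 − 1.721086·8.285714 = 0.171004
Set a + b·x = 27.93: x = (27.93 − 0.171004) / 1.721086 = 16.128770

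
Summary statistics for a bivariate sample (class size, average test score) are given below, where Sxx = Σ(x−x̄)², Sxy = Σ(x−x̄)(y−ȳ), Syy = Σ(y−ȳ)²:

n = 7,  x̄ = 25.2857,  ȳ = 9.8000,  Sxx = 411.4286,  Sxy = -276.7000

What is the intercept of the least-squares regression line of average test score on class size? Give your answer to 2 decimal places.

26.81

b = Sxy/Sxx = -276.7/411.4286 = -0.672535
a = ȳ − b·x̄ = 9.8 − (-0.672535)·25.2857 = 26.805510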